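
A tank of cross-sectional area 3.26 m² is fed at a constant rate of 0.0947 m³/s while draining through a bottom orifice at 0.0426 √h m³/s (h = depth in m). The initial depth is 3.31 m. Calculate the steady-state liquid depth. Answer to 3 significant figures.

Accumulation of liquid (constant cross-section A): A dh/dt = Q_in − 0.0426 √h. At steady state dh/dt = 0:
Q_in = 0.0426 √h_ss ⇒ √h_ss = 0.0947/0.0426 = 2.2230.
h_ss = 2.2230² = 4.9417 m. (Since h₀ = 3.31 m < h_ss, the level will rise toward this value.)

4.94 m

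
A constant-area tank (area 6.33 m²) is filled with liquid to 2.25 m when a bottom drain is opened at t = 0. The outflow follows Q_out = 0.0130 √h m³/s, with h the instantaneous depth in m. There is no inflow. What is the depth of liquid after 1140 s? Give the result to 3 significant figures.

0.108 m

With no inflow, A dh/dt = −0.0130 √h.
This is separable: 2 d(√h)/dt = −0.0130/A, so √h = √h₀ − (0.0130/(2A)) t.
√h = √2.25 − 0.0130·1140/(2·6.33) = 1.5000 − 1.1706 = 0.32938.
h = 0.32938² = 0.10849 m.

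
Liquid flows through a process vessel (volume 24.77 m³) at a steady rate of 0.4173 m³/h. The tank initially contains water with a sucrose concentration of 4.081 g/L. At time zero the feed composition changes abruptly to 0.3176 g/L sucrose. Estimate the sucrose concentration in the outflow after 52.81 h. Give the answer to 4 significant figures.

Accumulation = in − out for the solute gives V dC/dt = Q(C_in − C).
So dC/dt = (C_in − C)/τ with τ = V/Q = 24.77/0.4173 = 59.3578 h.
C approaches C_in exponentially: C(t) = C_in + (C₀ − C_in) e^(−t/τ).
C(52.81) = 0.3176 + (4.081 − 0.3176)·e^(−52.81/59.3578) = 0.3176 + (3.76340)·0.410783 = 1.86354 g/L.

1.864 g/L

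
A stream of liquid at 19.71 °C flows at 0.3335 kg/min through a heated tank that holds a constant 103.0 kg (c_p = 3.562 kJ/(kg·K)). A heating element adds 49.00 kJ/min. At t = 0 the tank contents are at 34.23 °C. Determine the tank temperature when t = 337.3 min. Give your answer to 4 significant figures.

51.99 °C

M c_p dT/dt = ṁ c_p (T_in − T) + Q̇.
Rearrange: dT/dt = (T_ss − T)/τ with τ = M/ṁ = 308.846 min and T_ss = T_in + Q̇/(ṁ c_p) = 60.9583 °C.
Solution: T(t) = T_ss + (T₀ − T_ss) e^(−t/τ).
T(337.3) = 60.9583 + (-26.7283)·e^(−337.3/308.846) = 60.9583 + (-26.7283)·0.335501 = 51.9910 °C.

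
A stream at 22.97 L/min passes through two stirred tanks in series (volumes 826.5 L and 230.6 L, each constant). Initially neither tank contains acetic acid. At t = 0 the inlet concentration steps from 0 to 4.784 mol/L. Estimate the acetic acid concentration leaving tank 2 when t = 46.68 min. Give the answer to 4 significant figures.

2.989 mol/L

Each tank obeys Vᵢ dCᵢ/dt = Q(Cᵢ₋₁ − Cᵢ), so τᵢ = Vᵢ/Q.
τ₁ = 826.5/22.97 = 35.9817 min; τ₂ = 230.6/22.97 = 10.0392 min.
Solving the cascade with C₁(0)=C₂(0)=0 gives C₂(t) = C_in[1 − (τ₁ e^(−t/τ₁) − τ₂ e^(−t/τ₂))/(τ₁ − τ₂)].
At t = 46.68: e^(−t/τ₁) = 0.273262, e^(−t/τ₂) = 0.00956369.
C₂ = 4.784·[1 − (35.9817·0.273262 − 10.0392·0.00956369)/(25.9425)] = 4.784·0.624693 = 2.98853 mol/L.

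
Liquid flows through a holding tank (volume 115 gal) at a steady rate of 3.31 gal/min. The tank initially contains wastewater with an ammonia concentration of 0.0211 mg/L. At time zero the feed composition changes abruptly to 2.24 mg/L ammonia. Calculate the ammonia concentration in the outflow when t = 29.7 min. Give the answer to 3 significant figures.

Unsteady species balance (constant V, well mixed): V dC/dt = Q(C_in − C).
So dC/dt = (C_in − C)/τ with τ = V/Q = 115/3.31 = 34.743 min.
Integrating: C(t) = C_in + (C₀ − C_in) e^(−t/τ).
C(29.7) = 2.24 + (0.0211 − 2.24)·e^(−29.7/34.743) = 2.24 + (-2.2189)·0.42535 = 1.2962 mg/L.

1.30 mg/L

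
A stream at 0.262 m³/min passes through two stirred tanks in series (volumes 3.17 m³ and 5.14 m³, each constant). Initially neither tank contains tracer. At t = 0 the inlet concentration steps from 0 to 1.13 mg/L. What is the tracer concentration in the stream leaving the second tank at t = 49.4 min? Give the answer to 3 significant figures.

Time constants: τᵢ = Vᵢ/Q for each well-mixed tank.
τ₁ = 3.17/0.262 = 12.099 min; τ₂ = 5.14/0.262 = 19.618 min.
Solving the cascade with C₁(0)=C₂(0)=0 gives C₂(t) = C_in[1 − (τ₁ e^(−t/τ₁) − τ₂ e^(−t/τ₂))/(τ₁ − τ₂)].
At t = 49.4: e^(−t/τ₁) = 0.016858, e^(−t/τ₂) = 0.080616.
C₂ = 1.13·[1 − (12.099·0.016858 − 19.618·0.080616)/(-7.5191)] = 1.13·0.81679 = 0.92297 mg/L.

0.923 mg/L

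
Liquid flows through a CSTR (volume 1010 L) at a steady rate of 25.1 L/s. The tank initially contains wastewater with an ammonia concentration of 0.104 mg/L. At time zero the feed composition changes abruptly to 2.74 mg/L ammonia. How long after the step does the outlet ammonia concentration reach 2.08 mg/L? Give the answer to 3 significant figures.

55.7 s

Species balance: V dC/dt = Q(C_in − C) ⇒ τ = V/Q = 40.239 s.
C(t) = C_in + (C₀ − C_in) e^(−t/τ). Set C = 2.08 and solve for t:
e^(−t/τ) = (C − C_in)/(C₀ − C_in) = (2.08 − 2.74)/(0.104 − 2.74) = 0.25038
t = −τ ln(…) = 40.239 × 1.3848 = 55.722 s.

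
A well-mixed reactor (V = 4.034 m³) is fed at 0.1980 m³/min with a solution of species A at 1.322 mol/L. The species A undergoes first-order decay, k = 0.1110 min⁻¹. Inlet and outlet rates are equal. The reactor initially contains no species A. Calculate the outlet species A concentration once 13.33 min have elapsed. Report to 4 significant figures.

0.3574 mol/L

Accumulation = in − out − consumed: V dC/dt = Q C_in − Q C − k V C.
dC/dt = (Q/V) C_in − (Q/V + k) C; effective rate a = Q/V + k = 0.0490828 + 0.1110 = 0.160083 min⁻¹.
C_ss = Q C_in/(Q + kV) = 0.405337 mol/L; C(t) = C_ss + (C₀ − C_ss) e^(−a t).
C(13.33) = 0.405337 + (-0.405337)·e^(−0.160083·13.33) = 0.405337 + (-0.405337)·0.118374 = 0.357355 mol/L.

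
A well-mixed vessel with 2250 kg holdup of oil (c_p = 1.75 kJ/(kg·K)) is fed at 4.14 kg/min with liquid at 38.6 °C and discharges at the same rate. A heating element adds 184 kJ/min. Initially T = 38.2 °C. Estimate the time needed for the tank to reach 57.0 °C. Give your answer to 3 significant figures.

Unsteady energy balance on the tank contents: M c_p dT/dt = ṁ c_p (T_in − T) + 184.
τ = M/ṁ = 543.48 min; T_ss = T_in + Q̇/(ṁ c_p) = 63.997 °C.
T(t) = T_ss + (T₀ − T_ss) e^(−t/τ). Set T = 57.0:
e^(−t/τ) = (57.0 − 63.997)/(38.2 − 63.997) = 0.27123
t = −543.48 · ln(0.27123) = 709.13 min.

709 min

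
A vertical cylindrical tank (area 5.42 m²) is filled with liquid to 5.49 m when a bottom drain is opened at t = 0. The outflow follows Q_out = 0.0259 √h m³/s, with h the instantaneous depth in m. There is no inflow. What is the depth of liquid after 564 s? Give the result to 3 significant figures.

0.991 m

Volume balance on the tank: A dh/dt = −0.0259 √h.
Separate and integrate: 2(√h − √h₀) = −(0.0259/A) t.
√h = √5.49 − 0.0259·564/(2·5.42) = 2.3431 − 1.3476 = 0.99551.
h = 0.99551² = 0.99104 m.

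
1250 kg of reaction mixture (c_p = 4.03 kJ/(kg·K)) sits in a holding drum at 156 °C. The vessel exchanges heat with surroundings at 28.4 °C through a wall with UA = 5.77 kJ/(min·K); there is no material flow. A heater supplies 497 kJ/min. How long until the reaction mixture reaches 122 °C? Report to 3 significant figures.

1500 min

M c_p dT/dt = −UA(T − T_amb) + Q̇.
τ = M c_p/UA = 873.05 min; T_ss = T_amb + Q̇/UA = 28.4 + 497/5.77 = 114.54 °C.
T(t) = T_ss + (T₀ − T_ss)e^(−t/τ); set T = 122:
t = −τ ln[(T − T_ss)/(T₀ − T_ss)] = −873.05 · ln(0.18003) = 1497.0 min.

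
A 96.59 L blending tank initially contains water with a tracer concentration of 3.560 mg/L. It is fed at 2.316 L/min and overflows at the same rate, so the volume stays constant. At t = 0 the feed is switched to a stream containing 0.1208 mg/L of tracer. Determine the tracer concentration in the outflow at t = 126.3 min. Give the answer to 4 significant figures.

Species balance on the tank: V dC/dt = Q(C_in − C).
Time constant τ = V/Q = 96.59/2.316 = 41.7055 min.
This is linear first-order; C(t) = C_in + (C₀ − C_in) e^(−t/τ).
C(126.3) = 0.1208 + (3.560 − 0.1208)·e^(−126.3/41.7055) = 0.1208 + (3.43920)·0.0483942 = 0.287237 mg/L.

0.2872 mg/L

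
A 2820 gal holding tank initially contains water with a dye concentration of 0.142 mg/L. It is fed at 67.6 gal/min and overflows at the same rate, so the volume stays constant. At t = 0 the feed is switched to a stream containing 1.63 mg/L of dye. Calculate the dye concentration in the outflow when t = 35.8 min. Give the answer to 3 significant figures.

0.999 mg/L

Mass balance on the solute (V constant): V dC/dt = Q(C_in − C).
Time constant τ = V/Q = 2820/67.6 = 41.716 min.
C approaches C_in exponentially: C(t) = C_in + (C₀ − C_in) e^(−t/τ).
C(35.8) = 1.63 + (0.142 − 1.63)·e^(−35.8/41.716) = 1.63 + (-1.4880)·0.42393 = 0.99919 mg/L.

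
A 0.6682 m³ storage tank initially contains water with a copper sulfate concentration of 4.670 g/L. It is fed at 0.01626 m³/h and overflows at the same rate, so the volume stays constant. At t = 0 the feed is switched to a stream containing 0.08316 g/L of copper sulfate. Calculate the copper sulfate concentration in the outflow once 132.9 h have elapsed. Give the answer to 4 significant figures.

Unsteady species balance (constant V, well mixed): V dC/dt = Q(C_in − C).
Rewrite as dC/dt + C/τ = C_in/τ, τ = V/Q = 41.0947 h.
Integrating: C(t) = C_in + (C₀ − C_in) e^(−t/τ).
C(132.9) = 0.08316 + (4.670 − 0.08316)·e^(−132.9/41.0947) = 0.08316 + (4.58684)·0.0393999 = 0.263881 g/L.

0.2639 g/L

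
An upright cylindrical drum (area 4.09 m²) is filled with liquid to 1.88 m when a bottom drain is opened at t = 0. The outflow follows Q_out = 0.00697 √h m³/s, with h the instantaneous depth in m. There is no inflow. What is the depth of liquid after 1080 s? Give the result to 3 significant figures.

Accumulation of liquid (constant cross-section A): A dh/dt = −0.00697 √h.
This is separable: 2 d(√h)/dt = −0.00697/A, so √h = √h₀ − (0.00697/(2A)) t.
√h = √1.88 − 0.00697·1080/(2·4.09) = 1.3711 − 0.92024 = 0.45089.
h = 0.45089² = 0.20330 m.

0.203 m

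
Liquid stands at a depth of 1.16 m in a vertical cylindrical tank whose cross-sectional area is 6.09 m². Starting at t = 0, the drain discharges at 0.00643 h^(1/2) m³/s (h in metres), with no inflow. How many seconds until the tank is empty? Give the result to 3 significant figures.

2040 s

A dh/dt = −Q_out = −0.00643 √h.
Separate and integrate: 2(√h − √h₀) = −(0.00643/A) t.
Set h = 0: 2√h₀ = (0.00643/A) t_empty ⇒ t_empty = 2A√h₀/0.00643.
t_empty = 2·6.09·√1.16/0.00643 = 12.180·1.0770/0.00643 = 2040.2 s.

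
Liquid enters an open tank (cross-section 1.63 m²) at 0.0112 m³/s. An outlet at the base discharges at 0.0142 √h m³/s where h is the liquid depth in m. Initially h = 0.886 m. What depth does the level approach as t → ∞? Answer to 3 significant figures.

0.622 m

Mass balance (ρ constant): A dh/dt = Q_in − 0.0142 √h. At steady state dh/dt = 0:
Q_in = 0.0142 √h_ss ⇒ √h_ss = 0.0112/0.0142 = 0.78873.
h_ss = 0.78873² = 0.62210 m. (Since h₀ = 0.886 m > h_ss, the level will fall toward this value.)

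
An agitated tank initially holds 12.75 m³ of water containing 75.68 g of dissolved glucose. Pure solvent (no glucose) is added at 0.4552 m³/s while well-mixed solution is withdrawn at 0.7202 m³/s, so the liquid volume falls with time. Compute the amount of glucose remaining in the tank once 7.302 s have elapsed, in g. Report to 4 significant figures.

48.38 g

Total volume: dV/dt = Q_in − Q_out = -0.265000 m³/s, so V(t) = 12.75 − 0.265000 t and V(7.302) = 10.8150 m³.
Species balance (pure solvent in): dm/dt = −Q_out · m/V(t).
dm/m = −Q_out dt/(V₀ − 0.265000 t); integrating gives ln(m/m₀) = −(Q_out/(Q_in−Q_out)) ln(V/V₀).
m = m₀ (V₀/V)^(Q_out/(Q_in−Q_out)) = 75.68 × (12.75/10.8150)^(-2.71774) = 48.3843 g.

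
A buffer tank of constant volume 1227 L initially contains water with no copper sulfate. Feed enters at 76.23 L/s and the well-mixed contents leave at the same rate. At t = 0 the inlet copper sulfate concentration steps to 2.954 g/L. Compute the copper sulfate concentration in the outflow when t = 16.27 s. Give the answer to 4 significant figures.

1.879 g/L

Species balance on the tank: V dC/dt = Q(C_in − C).
Rewrite as dC/dt + C/τ = C_in/τ, τ = V/Q = 16.0960 s.
Integrating: C(t) = C_in + (C₀ − C_in) e^(−t/τ).
C(16.27) = 2.954 + (0 − 2.954)·e^(−16.27/16.0960) = 2.954 + (-2.95400)·0.363925 = 1.87897 g/L.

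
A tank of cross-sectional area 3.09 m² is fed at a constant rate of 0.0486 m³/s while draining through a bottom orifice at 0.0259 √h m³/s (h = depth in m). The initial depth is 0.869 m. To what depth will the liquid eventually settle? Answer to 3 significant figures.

3.52 m

A dh/dt = Q_in − 0.0259 √h. Steady state requires inflow = outflow:
Q_in = 0.0259 √h_ss ⇒ √h_ss = 0.0486/0.0259 = 1.8764.
h_ss = 1.8764² = 3.5211 m. (Since h₀ = 0.869 m < h_ss, the level will rise toward this value.)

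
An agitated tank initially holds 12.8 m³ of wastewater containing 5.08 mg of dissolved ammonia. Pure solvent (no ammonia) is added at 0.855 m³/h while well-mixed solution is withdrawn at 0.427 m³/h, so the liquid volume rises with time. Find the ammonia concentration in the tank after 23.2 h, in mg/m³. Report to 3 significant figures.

Total volume: dV/dt = Q_in − Q_out = 0.42800 m³/h, so V(t) = 12.8 + 0.42800 t and V(23.2) = 22.730 m³.
Solute balance: dm/dt = 0 − Q_out C = −Q_out m/V(t).
Separate: dm/m = −Q_out dt/V(t) ⇒ ln(m/m₀) = −(Q_out/(Q_in−Q_out)) ln(V/V₀).
m = m₀ (V₀/V)^(Q_out/(Q_in−Q_out)) = 5.08 × (12.8/22.730)^(0.99766) = 2.8646 mg.
C = m/V = 2.8646/22.730 = 0.12603 mg/m³.

0.126 mg/m³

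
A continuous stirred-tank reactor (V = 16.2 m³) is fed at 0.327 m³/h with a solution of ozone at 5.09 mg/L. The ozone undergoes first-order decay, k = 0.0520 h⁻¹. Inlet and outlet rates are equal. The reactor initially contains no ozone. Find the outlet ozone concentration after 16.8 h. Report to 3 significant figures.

1.00 mg/L

Accumulation = in − out − consumed: V dC/dt = Q C_in − Q C − k V C.
dC/dt = (Q/V) C_in − (Q/V + k) C; effective rate a = Q/V + k = 0.020185 + 0.0520 = 0.072185 h⁻¹.
C_ss = Q C_in/(Q + kV) = 1.4233 mg/L; C(t) = C_ss + (C₀ − C_ss) e^(−a t).
C(16.8) = 1.4233 + (-1.4233)·e^(−0.072185·16.8) = 1.4233 + (-1.4233)·0.29739 = 1.0000 mg/L.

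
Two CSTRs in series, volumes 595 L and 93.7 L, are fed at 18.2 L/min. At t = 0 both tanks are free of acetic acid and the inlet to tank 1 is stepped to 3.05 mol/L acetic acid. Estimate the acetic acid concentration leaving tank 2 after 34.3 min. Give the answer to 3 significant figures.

Time constants: τᵢ = Vᵢ/Q for each well-mixed tank.
τ₁ = 595/18.2 = 32.692 min; τ₂ = 93.7/18.2 = 5.1484 min.
Solving the cascade with C₁(0)=C₂(0)=0 gives C₂(t) = C_in[1 − (τ₁ e^(−t/τ₁) − τ₂ e^(−t/τ₂))/(τ₁ − τ₂)].
At t = 34.3: e^(−t/τ₁) = 0.35023, e^(−t/τ₂) = 0.0012782.
C₂ = 3.05·[1 − (32.692·0.35023 − 5.1484·0.0012782)/(27.544)] = 3.05·0.58455 = 1.7829 mol/L.

1.78 mol/L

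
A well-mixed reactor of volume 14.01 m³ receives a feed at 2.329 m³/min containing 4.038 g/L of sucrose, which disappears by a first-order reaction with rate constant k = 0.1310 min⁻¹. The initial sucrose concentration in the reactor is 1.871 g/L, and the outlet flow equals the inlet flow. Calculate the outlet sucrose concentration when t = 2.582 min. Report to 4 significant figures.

V dC/dt = Q(C_in − C) − k V C.
This is linear with rate a = Q/V + k = 0.297238 min⁻¹.
C_ss = Q C_in/(Q + kV) = 2.25836 g/L; C(t) = C_ss + (C₀ − C_ss) e^(−a t).
C(2.582) = 2.25836 + (-0.387358)·e^(−0.297238·2.582) = 2.25836 + (-0.387358)·0.464186 = 2.07855 g/L.

2.079 g/L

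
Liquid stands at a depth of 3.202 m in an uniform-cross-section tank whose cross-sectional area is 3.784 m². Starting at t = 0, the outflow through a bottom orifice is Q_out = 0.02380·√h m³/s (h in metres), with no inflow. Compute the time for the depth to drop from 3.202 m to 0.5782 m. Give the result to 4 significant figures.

Mass balance (ρ constant): A dh/dt = −0.02380 √h.
∫ h^(−1/2) dh = −(0.02380/A) ∫ dt, giving 2√h = 2√h₀ − (0.02380/A) t.
t = 2A(√h₀ − √h)/0.02380 = 2·3.784·(√3.202 − √0.5782)/0.02380
  = 7.56800 × (1.78941 − 0.760395) / 0.02380 = 327.211 s.

327.2 s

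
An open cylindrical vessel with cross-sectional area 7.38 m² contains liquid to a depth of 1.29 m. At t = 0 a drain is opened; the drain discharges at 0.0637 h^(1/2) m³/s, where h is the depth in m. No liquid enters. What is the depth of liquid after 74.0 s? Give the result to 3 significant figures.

A dh/dt = −Q_out = −0.0637 √h.
∫ h^(−1/2) dh = −(0.0637/A) ∫ dt, giving 2√h = 2√h₀ − (0.0637/A) t.
√h = √1.29 − 0.0637·74.0/(2·7.38) = 1.1358 − 0.31936 = 0.81642.
h = 0.81642² = 0.66654 m.

0.667 m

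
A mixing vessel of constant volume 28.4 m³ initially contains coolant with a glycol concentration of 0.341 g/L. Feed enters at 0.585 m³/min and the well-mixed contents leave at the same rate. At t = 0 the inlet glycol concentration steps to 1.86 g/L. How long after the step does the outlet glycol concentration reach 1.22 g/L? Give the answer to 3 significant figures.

42.0 min

Species balance: V dC/dt = Q(C_in − C) ⇒ τ = V/Q = 48.547 min.
C(t) = C_in + (C₀ − C_in) e^(−t/τ). Set C = 1.22 and solve for t:
e^(−t/τ) = (C − C_in)/(C₀ − C_in) = (1.22 − 1.86)/(0.341 − 1.86) = 0.42133
t = −τ ln(…) = 48.547 × 0.86434 = 41.961 min.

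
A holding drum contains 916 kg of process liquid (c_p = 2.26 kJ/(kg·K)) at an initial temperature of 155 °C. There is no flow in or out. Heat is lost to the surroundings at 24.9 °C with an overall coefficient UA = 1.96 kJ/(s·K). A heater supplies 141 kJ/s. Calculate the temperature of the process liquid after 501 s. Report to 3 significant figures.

133 °C

Lumped-capacitance energy balance: M c_p dT/dt = UA(T_amb − T) + Q̇.
dT/dt = (T_ss − T)/τ with T_ss = T_amb + Q̇/UA = 24.9 + 141/1.96 = 96.839 °C, τ = M c_p/UA = 916·2.26/1.96 = 1056.2 s.
Solution: T(t) = T_ss + (T₀ − T_ss) e^(−t/τ).
T(501) = 96.839 + (58.161)·0.62230 = 133.03 °C.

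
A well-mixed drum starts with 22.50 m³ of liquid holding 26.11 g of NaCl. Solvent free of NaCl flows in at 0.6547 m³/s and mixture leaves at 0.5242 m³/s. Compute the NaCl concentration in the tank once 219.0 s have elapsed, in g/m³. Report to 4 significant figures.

Total volume: dV/dt = Q_in − Q_out = 0.130500 m³/s, so V(t) = 22.50 + 0.130500 t and V(219.0) = 51.0795 m³.
No NaCl enters, so dm/dt = −Q_out · (m/V).
Separate: dm/m = −Q_out dt/V(t) ⇒ ln(m/m₀) = −(Q_out/(Q_in−Q_out)) ln(V/V₀).
m = m₀ (V₀/V)^(Q_out/(Q_in−Q_out)) = 26.11 × (22.50/51.0795)^(4.01686) = 0.969500 g.
C = m/V = 0.969500/51.0795 = 0.0189802 g/m³.

0.01898 g/m³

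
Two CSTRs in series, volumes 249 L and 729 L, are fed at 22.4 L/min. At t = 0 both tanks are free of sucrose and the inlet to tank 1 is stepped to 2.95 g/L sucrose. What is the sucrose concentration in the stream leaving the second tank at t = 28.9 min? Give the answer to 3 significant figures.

1.22 g/L

Species balance on tank i: dCᵢ/dt = (Cᵢ₋₁ − Cᵢ)/τᵢ with τᵢ = Vᵢ/Q.
τ₁ = 249/22.4 = 11.116 min; τ₂ = 729/22.4 = 32.545 min.
Tank 1: C₁ = C_in(1 − e^(−t/τ₁)). Tank 2 (τ₁ ≠ τ₂): C₂ = C_in[1 − (τ₁ e^(−t/τ₁) − τ₂ e^(−t/τ₂))/(τ₁ − τ₂)].
At t = 28.9: e^(−t/τ₁) = 0.074286, e^(−t/τ₂) = 0.41147.
C₂ = 2.95·[1 − (11.116·0.074286 − 32.545·0.41147)/(-21.429)] = 2.95·0.41361 = 1.2202 g/L.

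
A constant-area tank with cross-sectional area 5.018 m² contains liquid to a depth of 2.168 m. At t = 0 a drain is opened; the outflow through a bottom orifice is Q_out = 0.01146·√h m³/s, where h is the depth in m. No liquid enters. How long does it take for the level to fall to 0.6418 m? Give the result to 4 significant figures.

587.9 s

Volume balance on the tank: A dh/dt = −0.01146 √h.
Separate and integrate: 2(√h − √h₀) = −(0.01146/A) t.
t = 2A(√h₀ − √h)/0.01146 = 2·5.018·(√2.168 − √0.6418)/0.01146
  = 10.0360 × (1.47241 − 0.801124) / 0.01146 = 587.876 s.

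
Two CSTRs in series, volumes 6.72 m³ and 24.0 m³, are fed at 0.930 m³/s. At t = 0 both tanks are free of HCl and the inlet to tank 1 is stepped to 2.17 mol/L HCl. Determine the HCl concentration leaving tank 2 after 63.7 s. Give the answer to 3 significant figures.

1.91 mol/L

Each tank obeys Vᵢ dCᵢ/dt = Q(Cᵢ₋₁ − Cᵢ), so τᵢ = Vᵢ/Q.
τ₁ = 6.72/0.930 = 7.2258 s; τ₂ = 24.0/0.930 = 25.806 s.
Solving the cascade with C₁(0)=C₂(0)=0 gives C₂(t) = C_in[1 − (τ₁ e^(−t/τ₁) − τ₂ e^(−t/τ₂))/(τ₁ − τ₂)].
At t = 63.7: e^(−t/τ₁) = 0.00014840, e^(−t/τ₂) = 0.084722.
C₂ = 2.17·[1 − (7.2258·0.00014840 − 25.806·0.084722)/(-18.581)] = 2.17·0.88239 = 1.9148 mol/L.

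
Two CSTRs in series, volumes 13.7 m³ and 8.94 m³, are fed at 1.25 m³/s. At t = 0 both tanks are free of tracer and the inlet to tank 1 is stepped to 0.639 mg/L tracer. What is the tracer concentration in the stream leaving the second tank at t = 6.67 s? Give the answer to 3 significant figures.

Each tank obeys Vᵢ dCᵢ/dt = Q(Cᵢ₋₁ − Cᵢ), so τᵢ = Vᵢ/Q.
τ₁ = 13.7/1.25 = 10.960 s; τ₂ = 8.94/1.25 = 7.1520 s.
Solving the cascade with C₁(0)=C₂(0)=0 gives C₂(t) = C_in[1 − (τ₁ e^(−t/τ₁) − τ₂ e^(−t/τ₂))/(τ₁ − τ₂)].
At t = 6.67: e^(−t/τ₁) = 0.54412, e^(−t/τ₂) = 0.39353.
C₂ = 0.639·[1 − (10.960·0.54412 − 7.1520·0.39353)/(3.8080)] = 0.639·0.17303 = 0.11057 mg/L.

0.111 mg/L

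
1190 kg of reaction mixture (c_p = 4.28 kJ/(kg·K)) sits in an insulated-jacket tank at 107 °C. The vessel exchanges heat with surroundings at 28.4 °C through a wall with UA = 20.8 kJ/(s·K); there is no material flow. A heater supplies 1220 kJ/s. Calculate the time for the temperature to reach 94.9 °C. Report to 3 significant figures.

M c_p dT/dt = −UA(T − T_amb) + Q̇.
τ = M c_p/UA = 244.87 s; T_ss = T_amb + Q̇/UA = 28.4 + 1220/20.8 = 87.054 °C.
T(t) = T_ss + (T₀ − T_ss)e^(−t/τ); set T = 94.9:
t = −τ ln[(T − T_ss)/(T₀ − T_ss)] = −244.87 · ln(0.39337) = 228.46 s.

228 s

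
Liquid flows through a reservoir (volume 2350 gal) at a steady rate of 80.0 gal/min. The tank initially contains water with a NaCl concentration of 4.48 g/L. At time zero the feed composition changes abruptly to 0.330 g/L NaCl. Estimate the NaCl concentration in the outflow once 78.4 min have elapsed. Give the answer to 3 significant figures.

Transient balance on the dissolved component: V dC/dt = Q(C_in − C).
Rewrite as dC/dt + C/τ = C_in/τ, τ = V/Q = 29.375 min.
This is linear first-order; C(t) = C_in + (C₀ − C_in) e^(−t/τ).
C(78.4) = 0.330 + (4.48 − 0.330)·e^(−78.4/29.375) = 0.330 + (4.1500)·0.069326 = 0.61770 g/L.

0.618 g/L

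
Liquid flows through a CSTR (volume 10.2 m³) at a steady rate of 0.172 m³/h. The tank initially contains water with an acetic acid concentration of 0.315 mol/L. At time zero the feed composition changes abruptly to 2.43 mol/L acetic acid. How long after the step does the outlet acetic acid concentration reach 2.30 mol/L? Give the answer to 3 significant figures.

Unsteady species balance (constant V, well mixed): V dC/dt = Q(C_in − C), so τ = V/Q = 59.302 h.
C(t) = C_in + (C₀ − C_in) e^(−t/τ). Set C = 2.30 and solve for t:
e^(−t/τ) = (C − C_in)/(C₀ − C_in) = (2.30 − 2.43)/(0.315 − 2.43) = 0.061466
t = −τ ln(…) = 59.302 × 2.7893 = 165.41 h.

165 h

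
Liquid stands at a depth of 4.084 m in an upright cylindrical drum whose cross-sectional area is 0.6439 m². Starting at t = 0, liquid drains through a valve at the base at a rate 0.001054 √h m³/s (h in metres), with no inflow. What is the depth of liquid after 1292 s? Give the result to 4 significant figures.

0.9282 m

With no inflow, A dh/dt = −0.001054 √h.
This is separable: 2 d(√h)/dt = −0.001054/A, so √h = √h₀ − (0.001054/(2A)) t.
√h = √4.084 − 0.001054·1292/(2·0.6439) = 2.02089 − 1.05744 = 0.963453.
h = 0.963453² = 0.928242 m.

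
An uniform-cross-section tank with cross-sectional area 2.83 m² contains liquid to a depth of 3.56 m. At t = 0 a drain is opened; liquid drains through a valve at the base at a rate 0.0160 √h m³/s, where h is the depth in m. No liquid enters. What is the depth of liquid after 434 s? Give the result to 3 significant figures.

With no inflow, A dh/dt = −0.0160 √h.
This is separable: 2 d(√h)/dt = −0.0160/A, so √h = √h₀ − (0.0160/(2A)) t.
√h = √3.56 − 0.0160·434/(2·2.83) = 1.8868 − 1.2269 = 0.65994.
h = 0.65994² = 0.43552 m.

0.436 m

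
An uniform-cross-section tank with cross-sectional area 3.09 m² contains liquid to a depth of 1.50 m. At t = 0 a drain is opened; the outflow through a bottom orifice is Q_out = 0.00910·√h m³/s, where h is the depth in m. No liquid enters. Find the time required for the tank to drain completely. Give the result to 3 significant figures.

832 s

A dh/dt = −Q_out = −0.00910 √h.
∫ h^(−1/2) dh = −(0.00910/A) ∫ dt, giving 2√h = 2√h₀ − (0.00910/A) t.
Tank is empty when √h = 0: t_empty = 2A√h₀/0.00910.
t_empty = 2·3.09·√1.50/0.00910 = 6.1800·1.2247/0.00910 = 831.75 s.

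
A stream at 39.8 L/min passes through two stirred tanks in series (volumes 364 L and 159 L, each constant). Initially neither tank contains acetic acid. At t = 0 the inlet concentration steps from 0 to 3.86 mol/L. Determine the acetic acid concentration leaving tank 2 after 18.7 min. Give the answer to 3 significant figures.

3.00 mol/L

Species balance on tank i: dCᵢ/dt = (Cᵢ₋₁ − Cᵢ)/τᵢ with τᵢ = Vᵢ/Q.
τ₁ = 364/39.8 = 9.1457 min; τ₂ = 159/39.8 = 3.9950 min.
Solving the cascade with C₁(0)=C₂(0)=0 gives C₂(t) = C_in[1 − (τ₁ e^(−t/τ₁) − τ₂ e^(−t/τ₂))/(τ₁ − τ₂)].
At t = 18.7: e^(−t/τ₁) = 0.12942, e^(−t/τ₂) = 0.0092708.
C₂ = 3.86·[1 − (9.1457·0.12942 − 3.9950·0.0092708)/(5.1508)] = 3.86·0.77739 = 3.0007 mol/L.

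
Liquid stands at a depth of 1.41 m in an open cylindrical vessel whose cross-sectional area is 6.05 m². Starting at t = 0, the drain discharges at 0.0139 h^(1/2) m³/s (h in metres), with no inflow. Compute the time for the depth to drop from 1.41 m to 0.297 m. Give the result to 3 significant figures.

559 s

A dh/dt = −Q_out = −0.0139 √h.
This is separable: 2 d(√h)/dt = −0.0139/A, so √h = √h₀ − (0.0139/(2A)) t.
t = 2A(√h₀ − √h)/0.0139 = 2·6.05·(√1.41 − √0.297)/0.0139
  = 12.100 × (1.1874 − 0.54498) / 0.0139 = 559.26 s.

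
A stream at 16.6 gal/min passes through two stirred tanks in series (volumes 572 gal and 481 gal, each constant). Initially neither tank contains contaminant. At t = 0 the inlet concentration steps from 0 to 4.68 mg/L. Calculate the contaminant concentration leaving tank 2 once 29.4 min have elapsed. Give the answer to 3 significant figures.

Each tank obeys Vᵢ dCᵢ/dt = Q(Cᵢ₋₁ − Cᵢ), so τᵢ = Vᵢ/Q.
τ₁ = 572/16.6 = 34.458 min; τ₂ = 481/16.6 = 28.976 min.
Solving the cascade with C₁(0)=C₂(0)=0 gives C₂(t) = C_in[1 − (τ₁ e^(−t/τ₁) − τ₂ e^(−t/τ₂))/(τ₁ − τ₂)].
At t = 29.4: e^(−t/τ₁) = 0.42604, e^(−t/τ₂) = 0.36253.
C₂ = 4.68·[1 − (34.458·0.42604 − 28.976·0.36253)/(5.4819)] = 4.68·0.23827 = 1.1151 mg/L.

1.12 mg/L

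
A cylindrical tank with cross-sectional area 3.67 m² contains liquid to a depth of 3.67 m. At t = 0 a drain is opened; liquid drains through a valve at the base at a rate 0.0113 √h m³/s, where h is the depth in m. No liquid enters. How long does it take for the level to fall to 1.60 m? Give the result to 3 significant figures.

423 s

Accumulation of liquid (constant cross-section A): A dh/dt = −0.0113 √h.
Separate and integrate: 2(√h − √h₀) = −(0.0113/A) t.
t = 2A(√h₀ − √h)/0.0113 = 2·3.67·(√3.67 − √1.60)/0.0113
  = 7.3400 × (1.9157 − 1.2649) / 0.0113 = 422.74 s.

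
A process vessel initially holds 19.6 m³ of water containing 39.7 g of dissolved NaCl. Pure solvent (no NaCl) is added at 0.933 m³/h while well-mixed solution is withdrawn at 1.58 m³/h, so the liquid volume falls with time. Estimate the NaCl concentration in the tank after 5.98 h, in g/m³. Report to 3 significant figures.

1.48 g/m³

Let m(t) be the amount of NaCl. Volume: V(t) = V₀ + (Q_in − Q_out) t = 19.6 − 0.64700 t; V(5.98) = 15.731 m³.
No NaCl enters, so dm/dt = −Q_out · (m/V).
dm/m = −Q_out dt/(V₀ − 0.64700 t); integrating gives ln(m/m₀) = −(Q_out/(Q_in−Q_out)) ln(V/V₀).
m = m₀ (V₀/V)^(Q_out/(Q_in−Q_out)) = 39.7 × (19.6/15.731)^(-2.4420) = 23.205 g.
C = m/V = 23.205/15.731 = 1.4751 g/m³.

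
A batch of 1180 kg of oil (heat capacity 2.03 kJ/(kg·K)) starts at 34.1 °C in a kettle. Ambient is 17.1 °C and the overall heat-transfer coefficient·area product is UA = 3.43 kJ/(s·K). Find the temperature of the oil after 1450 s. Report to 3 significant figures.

Lumped-capacitance energy balance: M c_p dT/dt = UA(T_amb − T).
dT/dt = (T_ss − T)/τ with T_ss = T_amb = 17.100 °C, τ = M c_p/UA = 1180·2.03/3.43 = 698.37 s.
Solution: T(t) = T_ss + (T₀ − T_ss) e^(−t/τ).
T(1450) = 17.100 + (17.000)·0.12540 = 19.232 °C.

19.2 °C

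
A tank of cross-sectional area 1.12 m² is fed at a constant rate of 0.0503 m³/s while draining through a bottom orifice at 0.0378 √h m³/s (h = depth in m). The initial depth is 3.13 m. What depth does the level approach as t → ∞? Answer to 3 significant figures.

1.77 m

A dh/dt = Q_in − 0.0378 √h. Steady state requires inflow = outflow:
Q_in = 0.0378 √h_ss ⇒ √h_ss = 0.0503/0.0378 = 1.3307.
h_ss = 1.3307² = 1.7707 m. (Since h₀ = 3.13 m > h_ss, the level will fall toward this value.)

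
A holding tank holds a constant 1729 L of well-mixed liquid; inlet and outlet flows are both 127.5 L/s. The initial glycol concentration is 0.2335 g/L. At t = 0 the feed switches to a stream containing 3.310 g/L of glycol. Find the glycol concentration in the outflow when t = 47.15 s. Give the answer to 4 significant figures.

Unsteady species balance (constant V, well mixed): V dC/dt = Q(C_in − C).
Time constant τ = V/Q = 1729/127.5 = 13.5608 s.
This is linear first-order; C(t) = C_in + (C₀ − C_in) e^(−t/τ).
C(47.15) = 3.310 + (0.2335 − 3.310)·e^(−47.15/13.5608) = 3.310 + (-3.07650)·0.0309019 = 3.21493 g/L.

3.215 g/L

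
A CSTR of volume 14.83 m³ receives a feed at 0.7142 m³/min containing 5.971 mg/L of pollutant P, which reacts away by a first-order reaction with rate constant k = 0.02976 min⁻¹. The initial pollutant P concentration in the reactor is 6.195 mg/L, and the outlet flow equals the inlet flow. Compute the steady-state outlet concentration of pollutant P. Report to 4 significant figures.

3.690 mg/L

Species balance: V dC/dt = Q C_in − Q C − k V C.
At steady state: 0 = Q C_in − (Q + kV) C_ss, so C_ss = Q C_in/(Q + kV).
C_ss = 0.7142·5.971/(0.7142 + 0.02976·14.83) = 4.26449/1.15554 = 3.69047 mg/L.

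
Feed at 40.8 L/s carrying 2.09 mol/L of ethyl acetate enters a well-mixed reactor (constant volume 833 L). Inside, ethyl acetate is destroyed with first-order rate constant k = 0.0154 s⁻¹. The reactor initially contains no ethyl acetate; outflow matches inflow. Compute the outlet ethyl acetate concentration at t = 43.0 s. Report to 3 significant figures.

V dC/dt = Q(C_in − C) − k V C.
This is linear with rate a = Q/V + k = 0.064380 s⁻¹.
C_ss = Q C_in/(Q + kV) = 1.5901 mol/L; C(t) = C_ss + (C₀ − C_ss) e^(−a t).
C(43.0) = 1.5901 + (-1.5901)·e^(−0.064380·43.0) = 1.5901 + (-1.5901)·0.062767 = 1.4903 mol/L.

1.49 mol/L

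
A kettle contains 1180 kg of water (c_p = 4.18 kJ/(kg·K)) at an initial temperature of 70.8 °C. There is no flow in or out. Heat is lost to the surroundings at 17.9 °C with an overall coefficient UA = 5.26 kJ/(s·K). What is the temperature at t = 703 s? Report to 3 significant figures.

Lumped-capacitance energy balance: M c_p dT/dt = UA(T_amb − T).
dT/dt = (T_ss − T)/τ with T_ss = T_amb = 17.900 °C, τ = M c_p/UA = 1180·4.18/5.26 = 937.72 s.
T approaches T_ss exponentially: T(t) = T_ss + (T₀ − T_ss) e^(−t/τ).
T(703) = 17.900 + (52.900)·0.47251 = 42.896 °C.

42.9 °C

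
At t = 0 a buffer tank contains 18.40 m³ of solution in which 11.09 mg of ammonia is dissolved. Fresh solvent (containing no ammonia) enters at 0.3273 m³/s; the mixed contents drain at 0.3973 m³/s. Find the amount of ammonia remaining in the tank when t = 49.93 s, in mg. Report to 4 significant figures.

3.355 mg

Let m(t) be the amount of ammonia. Volume: V(t) = V₀ + (Q_in − Q_out) t = 18.40 − 0.0700000 t; V(49.93) = 14.9049 m³.
Species balance (pure solvent in): dm/dt = −Q_out · m/V(t).
Separate: dm/m = −Q_out dt/V(t) ⇒ ln(m/m₀) = −(Q_out/(Q_in−Q_out)) ln(V/V₀).
m = m₀ (V₀/V)^(Q_out/(Q_in−Q_out)) = 11.09 × (18.40/14.9049)^(-5.67571) = 3.35481 mg.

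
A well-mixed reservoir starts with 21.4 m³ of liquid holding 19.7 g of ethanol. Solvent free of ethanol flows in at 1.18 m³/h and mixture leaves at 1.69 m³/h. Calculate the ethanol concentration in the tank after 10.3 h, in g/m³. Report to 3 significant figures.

Let m(t) be the amount of ethanol. Volume: V(t) = V₀ + (Q_in − Q_out) t = 21.4 − 0.51000 t; V(10.3) = 16.147 m³.
Solute balance: dm/dt = 0 − Q_out C = −Q_out m/V(t).
Separate: dm/m = −Q_out dt/V(t) ⇒ ln(m/m₀) = −(Q_out/(Q_in−Q_out)) ln(V/V₀).
m = m₀ (V₀/V)^(Q_out/(Q_in−Q_out)) = 19.7 × (21.4/16.147)^(-3.3137) = 7.7468 g.
C = m/V = 7.7468/16.147 = 0.47977 g/m³.

0.480 g/m³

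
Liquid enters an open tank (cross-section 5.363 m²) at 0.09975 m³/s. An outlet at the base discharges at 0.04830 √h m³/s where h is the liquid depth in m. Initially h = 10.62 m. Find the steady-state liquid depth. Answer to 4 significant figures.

4.265 m

A dh/dt = Q_in − 0.04830 √h. Steady state requires inflow = outflow:
Q_in = 0.04830 √h_ss ⇒ √h_ss = 0.09975/0.04830 = 2.06522.
h_ss = 2.06522² = 4.26512 m. (Since h₀ = 10.62 m > h_ss, the level will fall toward this value.)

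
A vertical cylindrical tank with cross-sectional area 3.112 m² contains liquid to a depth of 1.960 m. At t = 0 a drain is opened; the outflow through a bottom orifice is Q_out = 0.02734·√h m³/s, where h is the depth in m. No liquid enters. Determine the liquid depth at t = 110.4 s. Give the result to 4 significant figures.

0.8373 m

A dh/dt = −Q_out = −0.02734 √h.
This is separable: 2 d(√h)/dt = −0.02734/A, so √h = √h₀ − (0.02734/(2A)) t.
√h = √1.960 − 0.02734·110.4/(2·3.112) = 1.40000 − 0.484951 = 0.915049.
h = 0.915049² = 0.837314 m.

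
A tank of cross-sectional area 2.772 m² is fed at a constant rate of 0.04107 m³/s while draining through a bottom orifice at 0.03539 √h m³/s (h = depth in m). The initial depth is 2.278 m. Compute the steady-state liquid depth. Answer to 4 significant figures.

A dh/dt = Q_in − 0.03539 √h. Steady state requires inflow = outflow:
Q_in = 0.03539 √h_ss ⇒ √h_ss = 0.04107/0.03539 = 1.16050.
h_ss = 1.16050² = 1.34675 m. (Since h₀ = 2.278 m > h_ss, the level will fall toward this value.)

1.347 m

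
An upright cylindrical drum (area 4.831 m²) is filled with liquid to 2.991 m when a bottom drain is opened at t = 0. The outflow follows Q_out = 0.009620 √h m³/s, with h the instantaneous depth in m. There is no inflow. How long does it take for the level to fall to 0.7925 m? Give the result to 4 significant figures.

842.9 s

A dh/dt = −Q_out = −0.009620 √h.
∫ h^(−1/2) dh = −(0.009620/A) ∫ dt, giving 2√h = 2√h₀ − (0.009620/A) t.
t = 2A(√h₀ − √h)/0.009620 = 2·4.831·(√2.991 − √0.7925)/0.009620
  = 9.66200 × (1.72945 − 0.890225) / 0.009620 = 842.890 s.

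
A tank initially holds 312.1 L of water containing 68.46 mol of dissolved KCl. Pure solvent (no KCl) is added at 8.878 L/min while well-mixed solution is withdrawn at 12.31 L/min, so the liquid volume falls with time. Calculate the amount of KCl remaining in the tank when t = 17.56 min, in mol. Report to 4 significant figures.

31.71 mol

Let m(t) be the amount of KCl. Volume: V(t) = V₀ + (Q_in − Q_out) t = 312.1 − 3.43200 t; V(17.56) = 251.834 L.
Species balance (pure solvent in): dm/dt = −Q_out · m/V(t).
dm/m = −Q_out dt/(V₀ − 3.43200 t); integrating gives ln(m/m₀) = −(Q_out/(Q_in−Q_out)) ln(V/V₀).
m = m₀ (V₀/V)^(Q_out/(Q_in−Q_out)) = 68.46 × (312.1/251.834)^(-3.58683) = 31.7116 mol.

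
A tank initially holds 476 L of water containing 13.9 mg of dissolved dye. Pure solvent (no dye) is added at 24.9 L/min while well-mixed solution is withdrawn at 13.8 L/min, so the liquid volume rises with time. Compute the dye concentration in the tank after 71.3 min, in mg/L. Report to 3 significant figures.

Let m(t) be the amount of dye. Volume: V(t) = V₀ + (Q_in − Q_out) t = 476 + 11.100 t; V(71.3) = 1267.4 L.
Solute balance: dm/dt = 0 − Q_out C = −Q_out m/V(t).
dm/m = −Q_out dt/(V₀ + 11.100 t); integrating gives ln(m/m₀) = −(Q_out/(Q_in−Q_out)) ln(V/V₀).
m = m₀ (V₀/V)^(Q_out/(Q_in−Q_out)) = 13.9 × (476/1267.4)^(1.2432) = 4.1138 mg.
C = m/V = 4.1138/1267.4 = 0.0032458 mg/L.

0.00325 mg/L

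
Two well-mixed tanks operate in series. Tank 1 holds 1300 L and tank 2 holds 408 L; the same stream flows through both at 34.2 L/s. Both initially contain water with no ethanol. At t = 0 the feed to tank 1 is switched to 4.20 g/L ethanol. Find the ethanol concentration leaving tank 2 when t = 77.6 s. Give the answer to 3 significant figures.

3.41 g/L

Time constants: τᵢ = Vᵢ/Q for each well-mixed tank.
τ₁ = 1300/34.2 = 38.012 s; τ₂ = 408/34.2 = 11.930 s.
Tank 1: C₁ = C_in(1 − e^(−t/τ₁)). Tank 2 (τ₁ ≠ τ₂): C₂ = C_in[1 − (τ₁ e^(−t/τ₁) − τ₂ e^(−t/τ₂))/(τ₁ − τ₂)].
At t = 77.6: e^(−t/τ₁) = 0.12984, e^(−t/τ₂) = 0.0014964.
C₂ = 4.20·[1 − (38.012·0.12984 − 11.930·0.0014964)/(26.082)] = 4.20·0.81146 = 3.4081 g/L.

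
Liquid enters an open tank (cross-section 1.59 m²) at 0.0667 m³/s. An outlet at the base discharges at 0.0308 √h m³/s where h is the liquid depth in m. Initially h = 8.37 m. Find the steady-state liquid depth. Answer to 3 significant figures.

A dh/dt = Q_in − 0.0308 √h. Steady state requires inflow = outflow:
Q_in = 0.0308 √h_ss ⇒ √h_ss = 0.0667/0.0308 = 2.1656.
h_ss = 2.1656² = 4.6898 m. (Since h₀ = 8.37 m > h_ss, the level will fall toward this value.)

4.69 m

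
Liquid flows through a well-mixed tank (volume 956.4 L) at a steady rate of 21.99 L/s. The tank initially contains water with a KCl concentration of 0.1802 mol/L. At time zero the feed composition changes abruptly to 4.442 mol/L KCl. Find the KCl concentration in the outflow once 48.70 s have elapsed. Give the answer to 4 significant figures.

3.051 mol/L

Species balance on the tank: V dC/dt = Q(C_in − C).
So dC/dt = (C_in − C)/τ with τ = V/Q = 956.4/21.99 = 43.4925 s.
C approaches C_in exponentially: C(t) = C_in + (C₀ − C_in) e^(−t/τ).
C(48.70) = 4.442 + (0.1802 − 4.442)·e^(−48.70/43.4925) = 4.442 + (-4.26180)·0.326367 = 3.05109 mol/L.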